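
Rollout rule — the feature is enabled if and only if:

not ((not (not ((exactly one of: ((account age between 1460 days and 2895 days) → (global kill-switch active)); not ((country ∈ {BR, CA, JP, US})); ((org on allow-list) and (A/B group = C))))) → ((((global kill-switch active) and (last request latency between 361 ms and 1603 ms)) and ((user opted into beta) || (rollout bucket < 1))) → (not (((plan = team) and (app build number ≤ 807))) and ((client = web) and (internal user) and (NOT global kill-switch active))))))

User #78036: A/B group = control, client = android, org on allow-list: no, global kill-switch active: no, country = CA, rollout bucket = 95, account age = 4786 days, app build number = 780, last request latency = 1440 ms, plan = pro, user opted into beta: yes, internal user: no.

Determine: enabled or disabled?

Disabled

Atomic conditions:
  account age between 1460 days and 2895 days: 4786 in [1460, 2895] is false
  global kill-switch active: no → false
  country ∈ {BR, CA, JP, US}: CA is in the set → true
  org on allow-list: no → false
  A/B group = C: control == C is false
  last request latency between 361 ms and 1603 ms: 1440 in [361, 1603] is true
  user opted into beta: yes → true
  rollout bucket < 1: 95 < 1 is false
  plan = team: pro == team is false
  app build number ≤ 807: 780 ≤ 807 is true
  client = web: android == web is false
  internal user: no → false
  NOT global kill-switch active: no → true
Combine:
[1.1.1.1.1] false → false (antecedent false ⇒ implication holds) = true
[1.1.1.1.2] NOT true = false
[1.1.1.1.3] false AND false = false
[1.1.1.1] exactly-one(true, false, false) = true
[1.1.1] NOT true = false
[1.1] NOT false = true
[1.2.1.1] false AND true = false
[1.2.1.2] true OR false = true
[1.2.1] false AND true = false
[1.2.2.1.1] false AND true = false
[1.2.2.1] NOT false = true
[1.2.2.2] false AND false AND true = false
[1.2.2] true AND false = false
[1.2] false → false (antecedent false ⇒ implication holds) = true
[1] true → true = true
[root] NOT true = false
Overall: false → disabled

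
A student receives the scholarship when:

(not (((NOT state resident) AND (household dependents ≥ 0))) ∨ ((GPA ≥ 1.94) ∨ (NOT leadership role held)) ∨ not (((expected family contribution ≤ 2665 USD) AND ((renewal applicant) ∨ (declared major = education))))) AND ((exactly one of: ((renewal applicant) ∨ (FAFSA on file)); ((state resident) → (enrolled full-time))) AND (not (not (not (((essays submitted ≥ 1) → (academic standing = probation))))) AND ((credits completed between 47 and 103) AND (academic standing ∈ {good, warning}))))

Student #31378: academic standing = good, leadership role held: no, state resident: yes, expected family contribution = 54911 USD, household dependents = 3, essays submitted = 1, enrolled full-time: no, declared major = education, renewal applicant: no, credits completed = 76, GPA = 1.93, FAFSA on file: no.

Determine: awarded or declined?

Declined

Atomic conditions:
  NOT state resident: yes → false
  household dependents ≥ 0: 3 ≥ 0 is true
  GPA ≥ 1.94: 1.93 ≥ 1.94 is false
  NOT leadership role held: no → true
  expected family contribution ≤ 2665 USD: 54911 ≤ 2665 is false
  renewal applicant: no → false
  declared major = education: education == education is true
  FAFSA on file: no → false
  state resident: yes → true
  enrolled full-time: no → false
  essays submitted ≥ 1: 1 ≥ 1 is true
  academic standing = probation: good == probation is false
  credits completed between 47 and 103: 76 in [47, 103] is true
  academic standing ∈ {good, warning}: good is in the set → true
Combine:
[1.1.1] false AND true = false
[1.1] NOT false = true
[1.2] false OR true = true
[1.3.1.2] false OR true = true
[1.3.1] false AND true = false
[1.3] NOT false = true
[1] true OR true OR true = true
[2.1.1] false OR false = false
[2.1.2] true → false = false
[2.1] exactly-one(false, false) = false
[2.2.1.1.1.1] true → false = false
[2.2.1.1.1] NOT false = true
[2.2.1.1] NOT true = false
[2.2.1] NOT false = true
[2.2.2] true AND true = true
[2.2] true AND true = true
[2] false AND true = false
[root] true AND false = false
Overall: false → declined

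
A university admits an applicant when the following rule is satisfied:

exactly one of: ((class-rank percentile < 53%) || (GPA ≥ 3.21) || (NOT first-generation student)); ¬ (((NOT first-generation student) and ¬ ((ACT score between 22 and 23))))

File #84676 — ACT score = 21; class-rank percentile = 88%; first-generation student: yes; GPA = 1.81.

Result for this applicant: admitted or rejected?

Atomic conditions:
  class-rank percentile < 53%: 88 < 53 is false
  GPA ≥ 3.21: 1.81 ≥ 3.21 is false
  NOT first-generation student: yes → false
  ACT score between 22 and 23: 21 in [22, 23] is false
Combine:
[1] false OR false OR false = false
[2.1.2] NOT false = true
[2.1] false AND true = false
[2] NOT false = true
[root] exactly-one(false, true) = true
Overall: true → admitted

Admitted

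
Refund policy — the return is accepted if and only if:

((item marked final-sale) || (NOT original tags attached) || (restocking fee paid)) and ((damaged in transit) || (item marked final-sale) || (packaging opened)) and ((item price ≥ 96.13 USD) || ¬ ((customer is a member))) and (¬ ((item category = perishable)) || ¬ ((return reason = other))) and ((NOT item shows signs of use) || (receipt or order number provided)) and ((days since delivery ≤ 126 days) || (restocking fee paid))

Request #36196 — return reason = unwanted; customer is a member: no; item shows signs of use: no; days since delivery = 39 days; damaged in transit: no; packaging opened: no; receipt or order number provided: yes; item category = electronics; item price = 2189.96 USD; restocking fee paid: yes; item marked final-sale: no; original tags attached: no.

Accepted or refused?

Refused

Atomic conditions:
  item marked final-sale: no → false
  NOT original tags attached: no → true
  restocking fee paid: yes → true
  damaged in transit: no → false
  packaging opened: no → false
  item price ≥ 96.13 USD: 2189.96 ≥ 96.13 is true
  customer is a member: no → false
  item category = perishable: electronics == perishable is false
  return reason = other: unwanted == other is false
  NOT item shows signs of use: no → true
  receipt or order number provided: yes → true
  days since delivery ≤ 126 days: 39 ≤ 126 is true
Combine:
[1] false OR true OR true = true
[2] false OR false OR false = false
[3.2] NOT false = true
[3] true OR true = true
[4.1] NOT false = true
[4.2] NOT false = true
[4] true OR true = true
[5] true OR true = true
[6] true OR true = true
[root] true AND false AND true AND true AND true AND true = false
Overall: false → refused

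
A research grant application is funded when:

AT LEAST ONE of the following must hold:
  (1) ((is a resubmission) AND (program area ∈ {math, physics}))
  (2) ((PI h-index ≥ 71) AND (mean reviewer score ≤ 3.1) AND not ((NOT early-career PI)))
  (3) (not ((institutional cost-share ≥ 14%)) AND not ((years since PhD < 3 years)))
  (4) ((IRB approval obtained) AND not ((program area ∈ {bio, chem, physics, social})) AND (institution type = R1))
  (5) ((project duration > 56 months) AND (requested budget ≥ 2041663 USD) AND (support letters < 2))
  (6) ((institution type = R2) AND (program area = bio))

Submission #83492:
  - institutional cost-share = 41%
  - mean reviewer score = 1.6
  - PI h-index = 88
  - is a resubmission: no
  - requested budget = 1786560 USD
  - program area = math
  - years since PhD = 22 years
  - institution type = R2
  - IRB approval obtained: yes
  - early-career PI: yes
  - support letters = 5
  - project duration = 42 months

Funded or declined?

Atomic conditions:
  is a resubmission: no → false
  program area ∈ {math, physics}: math is in the set → true
  PI h-index ≥ 71: 88 ≥ 71 is true
  mean reviewer score ≤ 3.1: 1.6 ≤ 3.1 is true
  NOT early-career PI: yes → false
  institutional cost-share ≥ 14%: 41 ≥ 14 is true
  years since PhD < 3 years: 22 < 3 is false
  IRB approval obtained: yes → true
  program area ∈ {bio, chem, physics, social}: math is not in the set → false
  institution type = R1: R2 == R1 is false
  project duration > 56 months: 42 > 56 is false
  requested budget ≥ 2041663 USD: 1786560 ≥ 2041663 is false
  support letters < 2: 5 < 2 is false
  institution type = R2: R2 == R2 is true
  program area = bio: math == bio is false
Combine:
[1] false AND true = false
[2.3] NOT false = true
[2] true AND true AND true = true
[3.1] NOT true = false
[3.2] NOT false = true
[3] false AND true = false
[4.2] NOT false = true
[4] true AND true AND false = false
[5] false AND false AND false = false
[6] true AND false = false
[root] false OR true OR false OR false OR false OR false = true
Overall: true → funded

Funded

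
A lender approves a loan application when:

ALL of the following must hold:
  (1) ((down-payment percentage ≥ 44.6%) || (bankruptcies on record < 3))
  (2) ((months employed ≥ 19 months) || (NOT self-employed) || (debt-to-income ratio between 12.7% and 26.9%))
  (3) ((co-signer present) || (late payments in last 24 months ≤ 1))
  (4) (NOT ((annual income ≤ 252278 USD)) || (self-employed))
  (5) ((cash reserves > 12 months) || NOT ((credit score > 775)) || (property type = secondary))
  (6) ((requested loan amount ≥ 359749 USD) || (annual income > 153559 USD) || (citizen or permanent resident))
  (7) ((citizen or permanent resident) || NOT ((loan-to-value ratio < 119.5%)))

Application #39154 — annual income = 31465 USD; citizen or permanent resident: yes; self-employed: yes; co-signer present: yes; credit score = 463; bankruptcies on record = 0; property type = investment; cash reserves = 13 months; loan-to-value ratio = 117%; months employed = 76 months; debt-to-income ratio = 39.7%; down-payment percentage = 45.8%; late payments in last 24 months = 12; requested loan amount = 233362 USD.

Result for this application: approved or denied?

Atomic conditions:
  down-payment percentage ≥ 44.6%: 45.8 ≥ 44.6 is true
  bankruptcies on record < 3: 0 < 3 is true
  months employed ≥ 19 months: 76 ≥ 19 is true
  NOT self-employed: yes → false
  debt-to-income ratio between 12.7% and 26.9%: 39.7 in [12.7, 26.9] is false
  co-signer present: yes → true
  late payments in last 24 months ≤ 1: 12 ≤ 1 is false
  annual income ≤ 252278 USD: 31465 ≤ 252278 is true
  self-employed: yes → true
  cash reserves > 12 months: 13 > 12 is true
  credit score > 775: 463 > 775 is false
  property type = secondary: investment == secondary is false
  requested loan amount ≥ 359749 USD: 233362 ≥ 359749 is false
  annual income > 153559 USD: 31465 > 153559 is false
  citizen or permanent resident: yes → true
  loan-to-value ratio < 119.5%: 117 < 119.5 is true
Combine:
[1] true OR true = true
[2] true OR false OR false = true
[3] true OR false = true
[4.1] NOT true = false
[4] false OR true = true
[5.2] NOT false = true
[5] true OR true OR false = true
[6] false OR false OR true = true
[7.2] NOT true = false
[7] true OR false = true
[root] true AND true AND true AND true AND true AND true AND true = true
Overall: true → approved

Approved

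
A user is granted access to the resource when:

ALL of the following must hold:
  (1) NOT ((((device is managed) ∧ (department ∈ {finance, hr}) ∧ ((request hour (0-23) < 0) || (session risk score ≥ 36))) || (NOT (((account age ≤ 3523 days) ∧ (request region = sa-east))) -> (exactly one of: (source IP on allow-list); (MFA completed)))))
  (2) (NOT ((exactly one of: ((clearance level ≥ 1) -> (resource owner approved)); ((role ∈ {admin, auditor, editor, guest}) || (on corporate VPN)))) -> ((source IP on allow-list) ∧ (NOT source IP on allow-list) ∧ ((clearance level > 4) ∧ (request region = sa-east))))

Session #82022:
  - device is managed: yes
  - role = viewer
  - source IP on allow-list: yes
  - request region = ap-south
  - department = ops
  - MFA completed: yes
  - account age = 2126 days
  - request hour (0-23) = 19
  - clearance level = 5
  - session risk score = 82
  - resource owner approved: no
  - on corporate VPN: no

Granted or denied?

Atomic conditions:
  device is managed: yes → true
  department ∈ {finance, hr}: ops is not in the set → false
  request hour (0-23) < 0: 19 < 0 is false
  session risk score ≥ 36: 82 ≥ 36 is true
  account age ≤ 3523 days: 2126 ≤ 3523 is true
  request region = sa-east: ap-south == sa-east is false
  source IP on allow-list: yes → true
  MFA completed: yes → true
  clearance level ≥ 1: 5 ≥ 1 is true
  resource owner approved: no → false
  role ∈ {admin, auditor, editor, guest}: viewer is not in the set → false
  on corporate VPN: no → false
  NOT source IP on allow-list: yes → false
  clearance level > 4: 5 > 4 is true
Combine:
[1.1.1.3] false OR true = true
[1.1.1] true AND false AND true = false
[1.1.2.1.1] true AND false = false
[1.1.2.1] NOT false = true
[1.1.2.2] exactly-one(true, true) = false
[1.1.2] true → false = false
[1.1] false OR false = false
[1] NOT false = true
[2.1.1.1] true → false = false
[2.1.1.2] false OR false = false
[2.1.1] exactly-one(false, false) = false
[2.1] NOT false = true
[2.2.3] true AND false = false
[2.2] true AND false AND false = false
[2] true → false = false
[root] true AND false = false
Overall: false → denied

Denied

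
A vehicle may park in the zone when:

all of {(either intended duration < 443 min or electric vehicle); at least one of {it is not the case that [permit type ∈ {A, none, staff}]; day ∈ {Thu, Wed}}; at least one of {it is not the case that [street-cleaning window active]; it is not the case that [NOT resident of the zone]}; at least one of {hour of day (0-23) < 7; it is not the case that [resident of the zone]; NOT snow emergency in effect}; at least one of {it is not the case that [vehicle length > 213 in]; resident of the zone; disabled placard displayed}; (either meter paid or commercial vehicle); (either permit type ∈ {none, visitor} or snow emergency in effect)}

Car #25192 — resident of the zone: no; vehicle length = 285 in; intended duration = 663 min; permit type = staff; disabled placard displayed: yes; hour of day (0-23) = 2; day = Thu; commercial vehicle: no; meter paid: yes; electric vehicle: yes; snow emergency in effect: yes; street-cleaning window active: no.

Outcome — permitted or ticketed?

Atomic conditions:
  intended duration < 443 min: 663 < 443 is false
  electric vehicle: yes → true
  permit type ∈ {A, none, staff}: staff is in the set → true
  day ∈ {Thu, Wed}: Thu is in the set → true
  street-cleaning window active: no → false
  NOT resident of the zone: no → true
  hour of day (0-23) < 7: 2 < 7 is true
  resident of the zone: no → false
  NOT snow emergency in effect: yes → false
  vehicle length > 213 in: 285 > 213 is true
  disabled placard displayed: yes → true
  meter paid: yes → true
  commercial vehicle: no → false
  permit type ∈ {none, visitor}: staff is not in the set → false
  snow emergency in effect: yes → true
Combine:
[1] false OR true = true
[2.1] NOT true = false
[2] false OR true = true
[3.1] NOT false = true
[3.2] NOT true = false
[3] true OR false = true
[4.2] NOT false = true
[4] true OR true OR false = true
[5.1] NOT true = false
[5] false OR false OR true = true
[6] true OR false = true
[7] false OR true = true
[root] true AND true AND true AND true AND true AND true AND true = true
Overall: true → permitted

Permitted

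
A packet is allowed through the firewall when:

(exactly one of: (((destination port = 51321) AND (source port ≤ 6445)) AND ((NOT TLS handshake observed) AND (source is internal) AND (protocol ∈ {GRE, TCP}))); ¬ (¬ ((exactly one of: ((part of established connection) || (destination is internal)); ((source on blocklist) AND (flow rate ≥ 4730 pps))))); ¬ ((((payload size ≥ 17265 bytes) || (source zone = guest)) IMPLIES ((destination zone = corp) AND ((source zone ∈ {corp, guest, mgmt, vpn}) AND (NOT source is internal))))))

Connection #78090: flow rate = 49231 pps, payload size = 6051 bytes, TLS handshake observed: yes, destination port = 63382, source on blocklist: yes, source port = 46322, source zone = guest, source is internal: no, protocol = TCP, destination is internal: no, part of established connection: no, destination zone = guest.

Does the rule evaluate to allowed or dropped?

Dropped

Atomic conditions:
  destination port = 51321: 63382 == 51321 is false
  source port ≤ 6445: 46322 ≤ 6445 is false
  NOT TLS handshake observed: yes → false
  source is internal: no → false
  protocol ∈ {GRE, TCP}: TCP is in the set → true
  part of established connection: no → false
  destination is internal: no → false
  source on blocklist: yes → true
  flow rate ≥ 4730 pps: 49231 ≥ 4730 is true
  payload size ≥ 17265 bytes: 6051 ≥ 17265 is false
  source zone = guest: guest == guest is true
  destination zone = corp: guest == corp is false
  source zone ∈ {corp, guest, mgmt, vpn}: guest is in the set → true
  NOT source is internal: no → true
Combine:
[1.1] false AND false = false
[1.2] false AND false AND true = false
[1] false AND false = false
[2.1.1.1] false OR false = false
[2.1.1.2] true AND true = true
[2.1.1] exactly-one(false, true) = true
[2.1] NOT true = false
[2] NOT false = true
[3.1.1] false OR true = true
[3.1.2.2] true AND true = true
[3.1.2] false AND true = false
[3.1] true → false = false
[3] NOT false = true
[root] exactly-one(false, true, true) = false
Overall: false → dropped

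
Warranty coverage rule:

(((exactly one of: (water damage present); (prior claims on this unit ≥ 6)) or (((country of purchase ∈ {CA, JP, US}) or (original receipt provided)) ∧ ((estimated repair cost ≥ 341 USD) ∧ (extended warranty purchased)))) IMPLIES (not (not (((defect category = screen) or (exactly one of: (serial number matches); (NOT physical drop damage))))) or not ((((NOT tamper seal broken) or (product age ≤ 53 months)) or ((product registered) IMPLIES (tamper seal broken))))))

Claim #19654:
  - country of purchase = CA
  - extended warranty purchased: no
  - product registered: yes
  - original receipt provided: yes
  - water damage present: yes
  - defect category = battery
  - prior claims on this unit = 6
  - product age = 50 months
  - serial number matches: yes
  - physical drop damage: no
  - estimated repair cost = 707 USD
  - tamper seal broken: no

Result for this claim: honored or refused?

Honored

Atomic conditions:
  water damage present: yes → true
  prior claims on this unit ≥ 6: 6 ≥ 6 is true
  country of purchase ∈ {CA, JP, US}: CA is in the set → true
  original receipt provided: yes → true
  estimated repair cost ≥ 341 USD: 707 ≥ 341 is true
  extended warranty purchased: no → false
  defect category = screen: battery == screen is false
  serial number matches: yes → true
  NOT physical drop damage: no → true
  NOT tamper seal broken: no → true
  product age ≤ 53 months: 50 ≤ 53 is true
  product registered: yes → true
  tamper seal broken: no → false
Combine:
[1.1] exactly-one(true, true) = false
[1.2.1] true OR true = true
[1.2.2] true AND false = false
[1.2] true AND false = false
[1] false OR false = false
[2.1.1.1.2] exactly-one(true, true) = false
[2.1.1.1] false OR false = false
[2.1.1] NOT false = true
[2.1] NOT true = false
[2.2.1.1] true OR true = true
[2.2.1.2] true → false = false
[2.2.1] true OR false = true
[2.2] NOT true = false
[2] false OR false = false
[root] false → false (antecedent false ⇒ implication holds) = true
Overall: true → honored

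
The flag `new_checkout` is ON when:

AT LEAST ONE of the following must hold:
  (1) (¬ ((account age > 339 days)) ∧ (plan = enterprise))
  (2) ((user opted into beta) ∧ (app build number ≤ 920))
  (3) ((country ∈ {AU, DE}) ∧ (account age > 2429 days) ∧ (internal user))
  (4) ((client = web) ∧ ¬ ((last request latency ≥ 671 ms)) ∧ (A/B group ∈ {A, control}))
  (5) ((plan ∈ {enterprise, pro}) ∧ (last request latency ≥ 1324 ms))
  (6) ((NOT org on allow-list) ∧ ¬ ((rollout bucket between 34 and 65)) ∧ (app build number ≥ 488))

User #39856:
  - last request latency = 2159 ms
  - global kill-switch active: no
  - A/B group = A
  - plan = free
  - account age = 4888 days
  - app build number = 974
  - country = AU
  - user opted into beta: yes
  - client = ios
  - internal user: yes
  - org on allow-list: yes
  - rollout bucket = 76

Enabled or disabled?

Enabled

Atomic conditions:
  account age > 339 days: 4888 > 339 is true
  plan = enterprise: free == enterprise is false
  user opted into beta: yes → true
  app build number ≤ 920: 974 ≤ 920 is false
  country ∈ {AU, DE}: AU is in the set → true
  account age > 2429 days: 4888 > 2429 is true
  internal user: yes → true
  client = web: ios == web is false
  last request latency ≥ 671 ms: 2159 ≥ 671 is true
  A/B group ∈ {A, control}: A is in the set → true
  plan ∈ {enterprise, pro}: free is not in the set → false
  last request latency ≥ 1324 ms: 2159 ≥ 1324 is true
  NOT org on allow-list: yes → false
  rollout bucket between 34 and 65: 76 in [34, 65] is false
  app build number ≥ 488: 974 ≥ 488 is true
Combine:
[1.1] NOT true = false
[1] false AND false = false
[2] true AND false = false
[3] true AND true AND true = true
[4.2] NOT true = false
[4] false AND false AND true = false
[5] false AND true = false
[6.2] NOT false = true
[6] false AND true AND true = false
[root] false OR false OR true OR false OR false OR false = true
Overall: true → enabled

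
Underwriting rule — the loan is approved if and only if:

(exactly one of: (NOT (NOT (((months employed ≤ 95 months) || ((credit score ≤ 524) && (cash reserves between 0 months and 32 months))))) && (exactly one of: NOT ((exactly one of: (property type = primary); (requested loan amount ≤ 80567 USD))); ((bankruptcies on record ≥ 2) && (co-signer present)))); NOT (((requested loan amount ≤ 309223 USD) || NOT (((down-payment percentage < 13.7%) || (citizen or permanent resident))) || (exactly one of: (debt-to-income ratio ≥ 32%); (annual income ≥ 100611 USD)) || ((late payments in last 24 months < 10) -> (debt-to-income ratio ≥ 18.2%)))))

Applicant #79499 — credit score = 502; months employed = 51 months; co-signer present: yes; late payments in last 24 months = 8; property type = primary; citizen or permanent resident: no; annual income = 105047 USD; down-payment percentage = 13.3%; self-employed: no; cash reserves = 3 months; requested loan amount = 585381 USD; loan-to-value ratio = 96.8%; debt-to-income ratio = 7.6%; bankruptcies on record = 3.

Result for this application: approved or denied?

Atomic conditions:
  months employed ≤ 95 months: 51 ≤ 95 is true
  credit score ≤ 524: 502 ≤ 524 is true
  cash reserves between 0 months and 32 months: 3 in [0, 32] is true
  property type = primary: primary == primary is true
  requested loan amount ≤ 80567 USD: 585381 ≤ 80567 is false
  bankruptcies on record ≥ 2: 3 ≥ 2 is true
  co-signer present: yes → true
  requested loan amount ≤ 309223 USD: 585381 ≤ 309223 is false
  down-payment percentage < 13.7%: 13.3 < 13.7 is true
  citizen or permanent resident: no → false
  debt-to-income ratio ≥ 32%: 7.6 ≥ 32 is false
  annual income ≥ 100611 USD: 105047 ≥ 100611 is true
  late payments in last 24 months < 10: 8 < 10 is true
  debt-to-income ratio ≥ 18.2%: 7.6 ≥ 18.2 is false
Combine:
[1.1.1.1.2] true AND true = true
[1.1.1.1] true OR true = true
[1.1.1] NOT true = false
[1.1] NOT false = true
[1.2.1.1] exactly-one(true, false) = true
[1.2.1] NOT true = false
[1.2.2] true AND true = true
[1.2] exactly-one(false, true) = true
[1] true AND true = true
[2.1.2.1] true OR false = true
[2.1.2] NOT true = false
[2.1.3] exactly-one(false, true) = true
[2.1.4] true → false = false
[2.1] false OR false OR true OR false = true
[2] NOT true = false
[root] exactly-one(true, false) = true
Overall: true → approved

Approved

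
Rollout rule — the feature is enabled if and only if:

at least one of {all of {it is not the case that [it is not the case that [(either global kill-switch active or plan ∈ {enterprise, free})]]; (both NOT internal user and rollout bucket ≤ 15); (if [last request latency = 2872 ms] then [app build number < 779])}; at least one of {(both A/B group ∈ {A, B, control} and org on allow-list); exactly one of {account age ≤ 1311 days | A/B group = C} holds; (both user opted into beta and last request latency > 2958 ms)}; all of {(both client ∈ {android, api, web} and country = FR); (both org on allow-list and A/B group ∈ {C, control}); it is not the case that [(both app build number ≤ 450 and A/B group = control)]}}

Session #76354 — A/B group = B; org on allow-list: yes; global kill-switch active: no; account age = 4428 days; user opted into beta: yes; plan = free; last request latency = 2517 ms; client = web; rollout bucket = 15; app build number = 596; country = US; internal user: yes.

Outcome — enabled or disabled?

Enabled

Atomic conditions:
  global kill-switch active: no → false
  plan ∈ {enterprise, free}: free is in the set → true
  NOT internal user: yes → false
  rollout bucket ≤ 15: 15 ≤ 15 is true
  last request latency = 2872 ms: 2517 == 2872 is false
  app build number < 779: 596 < 779 is true
  A/B group ∈ {A, B, control}: B is in the set → true
  org on allow-list: yes → true
  account age ≤ 1311 days: 4428 ≤ 1311 is false
  A/B group = C: B == C is false
  user opted into beta: yes → true
  last request latency > 2958 ms: 2517 > 2958 is false
  client ∈ {android, api, web}: web is in the set → true
  country = FR: US == FR is false
  A/B group ∈ {C, control}: B is not in the set → false
  app build number ≤ 450: 596 ≤ 450 is false
  A/B group = control: B == control is false
Combine:
[1.1.1.1] false OR true = true
[1.1.1] NOT true = false
[1.1] NOT false = true
[1.2] false AND true = false
[1.3] false → true (antecedent false ⇒ implication holds) = true
[1] true AND false AND true = false
[2.1] true AND true = true
[2.2] exactly-one(false, false) = false
[2.3] true AND false = false
[2] true OR false OR false = true
[3.1] true AND false = false
[3.2] true AND false = false
[3.3.1] false AND false = false
[3.3] NOT false = true
[3] false AND false AND true = false
[root] false OR true OR false = true
Overall: true → enabled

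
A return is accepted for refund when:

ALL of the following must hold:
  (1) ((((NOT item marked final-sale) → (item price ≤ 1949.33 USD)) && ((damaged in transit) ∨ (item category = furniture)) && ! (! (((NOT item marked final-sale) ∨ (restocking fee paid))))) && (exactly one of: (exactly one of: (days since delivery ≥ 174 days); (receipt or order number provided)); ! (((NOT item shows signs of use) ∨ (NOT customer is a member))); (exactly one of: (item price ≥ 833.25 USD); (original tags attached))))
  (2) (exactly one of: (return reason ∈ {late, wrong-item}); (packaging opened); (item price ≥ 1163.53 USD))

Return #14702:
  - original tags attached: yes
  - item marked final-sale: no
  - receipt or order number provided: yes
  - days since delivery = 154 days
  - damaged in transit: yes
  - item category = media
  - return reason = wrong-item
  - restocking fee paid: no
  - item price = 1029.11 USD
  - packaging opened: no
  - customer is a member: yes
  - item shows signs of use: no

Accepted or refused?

Accepted

Atomic conditions:
  NOT item marked final-sale: no → true
  item price ≤ 1949.33 USD: 1029.11 ≤ 1949.33 is true
  damaged in transit: yes → true
  item category = furniture: media == furniture is false
  restocking fee paid: no → false
  days since delivery ≥ 174 days: 154 ≥ 174 is false
  receipt or order number provided: yes → true
  NOT item shows signs of use: no → true
  NOT customer is a member: yes → false
  item price ≥ 833.25 USD: 1029.11 ≥ 833.25 is true
  original tags attached: yes → true
  return reason ∈ {late, wrong-item}: wrong-item is in the set → true
  packaging opened: no → false
  item price ≥ 1163.53 USD: 1029.11 ≥ 1163.53 is false
Combine:
[1.1.1] true → true = true
[1.1.2] true OR false = true
[1.1.3.1.1] true OR false = true
[1.1.3.1] NOT true = false
[1.1.3] NOT false = true
[1.1] true AND true AND true = true
[1.2.1] exactly-one(false, true) = true
[1.2.2.1] true OR false = true
[1.2.2] NOT true = false
[1.2.3] exactly-one(true, true) = false
[1.2] exactly-one(true, false, false) = true
[1] true AND true = true
[2] exactly-one(true, false, false) = true
[root] true AND true = true
Overall: true → accepted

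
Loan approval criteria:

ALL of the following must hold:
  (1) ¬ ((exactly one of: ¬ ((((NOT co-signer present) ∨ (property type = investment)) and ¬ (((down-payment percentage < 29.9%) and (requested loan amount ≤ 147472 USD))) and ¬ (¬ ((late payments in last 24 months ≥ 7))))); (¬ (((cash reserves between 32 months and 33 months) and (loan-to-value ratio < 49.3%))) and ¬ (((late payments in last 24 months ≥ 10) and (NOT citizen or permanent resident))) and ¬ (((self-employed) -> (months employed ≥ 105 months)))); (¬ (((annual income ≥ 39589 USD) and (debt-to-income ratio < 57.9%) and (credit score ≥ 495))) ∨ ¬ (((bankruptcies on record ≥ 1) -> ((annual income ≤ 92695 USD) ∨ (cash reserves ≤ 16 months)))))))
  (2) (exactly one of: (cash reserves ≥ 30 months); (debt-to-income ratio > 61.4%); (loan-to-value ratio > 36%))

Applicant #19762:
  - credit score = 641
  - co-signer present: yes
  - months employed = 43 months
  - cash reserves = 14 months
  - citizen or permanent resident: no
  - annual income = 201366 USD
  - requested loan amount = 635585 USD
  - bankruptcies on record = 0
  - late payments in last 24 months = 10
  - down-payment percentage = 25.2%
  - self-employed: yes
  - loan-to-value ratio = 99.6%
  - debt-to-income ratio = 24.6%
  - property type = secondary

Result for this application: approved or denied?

Atomic conditions:
  NOT co-signer present: yes → false
  property type = investment: secondary == investment is false
  down-payment percentage < 29.9%: 25.2 < 29.9 is true
  requested loan amount ≤ 147472 USD: 635585 ≤ 147472 is false
  late payments in last 24 months ≥ 7: 10 ≥ 7 is true
  cash reserves between 32 months and 33 months: 14 in [32, 33] is false
  loan-to-value ratio < 49.3%: 99.6 < 49.3 is false
  late payments in last 24 months ≥ 10: 10 ≥ 10 is true
  NOT citizen or permanent resident: no → true
  self-employed: yes → true
  months employed ≥ 105 months: 43 ≥ 105 is false
  annual income ≥ 39589 USD: 201366 ≥ 39589 is true
  debt-to-income ratio < 57.9%: 24.6 < 57.9 is true
  credit score ≥ 495: 641 ≥ 495 is true
  bankruptcies on record ≥ 1: 0 ≥ 1 is false
  annual income ≤ 92695 USD: 201366 ≤ 92695 is false
  cash reserves ≤ 16 months: 14 ≤ 16 is true
  cash reserves ≥ 30 months: 14 ≥ 30 is false
  debt-to-income ratio > 61.4%: 24.6 > 61.4 is false
  loan-to-value ratio > 36%: 99.6 > 36 is true
Combine:
[1.1.1.1.1] false OR false = false
[1.1.1.1.2.1] true AND false = false
[1.1.1.1.2] NOT false = true
[1.1.1.1.3.1] NOT true = false
[1.1.1.1.3] NOT false = true
[1.1.1.1] false AND true AND true = false
[1.1.1] NOT false = true
[1.1.2.1.1] false AND false = false
[1.1.2.1] NOT false = true
[1.1.2.2.1] true AND true = true
[1.1.2.2] NOT true = false
[1.1.2.3.1] true → false = false
[1.1.2.3] NOT false = true
[1.1.2] true AND false AND true = false
[1.1.3.1.1] true AND true AND true = true
[1.1.3.1] NOT true = false
[1.1.3.2.1.2] false OR true = true
[1.1.3.2.1] false → true (antecedent false ⇒ implication holds) = true
[1.1.3.2] NOT true = false
[1.1.3] false OR false = false
[1.1] exactly-one(true, false, false) = true
[1] NOT true = false
[2] exactly-one(false, false, true) = true
[root] false AND true = false
Overall: false → denied

Denied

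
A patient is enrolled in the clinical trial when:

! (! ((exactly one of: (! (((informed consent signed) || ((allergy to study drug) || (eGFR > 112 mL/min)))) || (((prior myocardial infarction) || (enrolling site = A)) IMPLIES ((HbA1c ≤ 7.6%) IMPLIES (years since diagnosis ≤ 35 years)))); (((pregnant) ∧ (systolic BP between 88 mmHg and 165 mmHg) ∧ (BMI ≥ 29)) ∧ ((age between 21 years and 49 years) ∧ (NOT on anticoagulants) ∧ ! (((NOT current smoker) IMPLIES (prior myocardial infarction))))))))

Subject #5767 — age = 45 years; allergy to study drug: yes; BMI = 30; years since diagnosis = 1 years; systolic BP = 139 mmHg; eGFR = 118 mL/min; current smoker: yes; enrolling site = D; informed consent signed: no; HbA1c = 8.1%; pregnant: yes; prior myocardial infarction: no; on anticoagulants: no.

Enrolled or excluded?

Atomic conditions:
  informed consent signed: no → false
  allergy to study drug: yes → true
  eGFR > 112 mL/min: 118 > 112 is true
  prior myocardial infarction: no → false
  enrolling site = A: D == A is false
  HbA1c ≤ 7.6%: 8.1 ≤ 7.6 is false
  years since diagnosis ≤ 35 years: 1 ≤ 35 is true
  pregnant: yes → true
  systolic BP between 88 mmHg and 165 mmHg: 139 in [88, 165] is true
  BMI ≥ 29: 30 ≥ 29 is true
  age between 21 years and 49 years: 45 in [21, 49] is true
  NOT on anticoagulants: no → true
  NOT current smoker: yes → false
Combine:
[1.1.1.1.1.2] true OR true = true
[1.1.1.1.1] false OR true = true
[1.1.1.1] NOT true = false
[1.1.1.2.1] false OR false = false
[1.1.1.2.2] false → true (antecedent false ⇒ implication holds) = true
[1.1.1.2] false → true (antecedent false ⇒ implication holds) = true
[1.1.1] false OR true = true
[1.1.2.1] true AND true AND true = true
[1.1.2.2.3.1] false → false (antecedent false ⇒ implication holds) = true
[1.1.2.2.3] NOT true = false
[1.1.2.2] true AND true AND false = false
[1.1.2] true AND false = false
[1.1] exactly-one(true, false) = true
[1] NOT true = false
[root] NOT false = true
Overall: true → enrolled

Enrolled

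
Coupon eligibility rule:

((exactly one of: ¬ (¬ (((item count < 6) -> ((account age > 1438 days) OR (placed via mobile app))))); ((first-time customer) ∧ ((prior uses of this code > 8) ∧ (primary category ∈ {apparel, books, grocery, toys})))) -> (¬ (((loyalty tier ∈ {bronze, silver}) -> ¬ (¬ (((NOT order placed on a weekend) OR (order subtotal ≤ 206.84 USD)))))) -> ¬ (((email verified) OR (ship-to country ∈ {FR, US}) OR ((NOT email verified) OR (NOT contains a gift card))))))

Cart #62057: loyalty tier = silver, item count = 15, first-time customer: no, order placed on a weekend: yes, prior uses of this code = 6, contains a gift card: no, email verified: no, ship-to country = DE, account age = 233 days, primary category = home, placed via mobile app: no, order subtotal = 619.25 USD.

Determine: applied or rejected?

Rejected

Atomic conditions:
  item count < 6: 15 < 6 is false
  account age > 1438 days: 233 > 1438 is false
  placed via mobile app: no → false
  first-time customer: no → false
  prior uses of this code > 8: 6 > 8 is false
  primary category ∈ {apparel, books, grocery, toys}: home is not in the set → false
  loyalty tier ∈ {bronze, silver}: silver is in the set → true
  NOT order placed on a weekend: yes → false
  order subtotal ≤ 206.84 USD: 619.25 ≤ 206.84 is false
  email verified: no → false
  ship-to country ∈ {FR, US}: DE is not in the set → false
  NOT email verified: no → true
  NOT contains a gift card: no → true
Combine:
[1.1.1.1.2] false OR false = false
[1.1.1.1] false → false (antecedent false ⇒ implication holds) = true
[1.1.1] NOT true = false
[1.1] NOT false = true
[1.2.2] false AND false = false
[1.2] false AND false = false
[1] exactly-one(true, false) = true
[2.1.1.2.1.1] false OR false = false
[2.1.1.2.1] NOT false = true
[2.1.1.2] NOT true = false
[2.1.1] true → false = false
[2.1] NOT false = true
[2.2.1.3] true OR true = true
[2.2.1] false OR false OR true = true
[2.2] NOT true = false
[2] true → false = false
[root] true → false = false
Overall: false → rejected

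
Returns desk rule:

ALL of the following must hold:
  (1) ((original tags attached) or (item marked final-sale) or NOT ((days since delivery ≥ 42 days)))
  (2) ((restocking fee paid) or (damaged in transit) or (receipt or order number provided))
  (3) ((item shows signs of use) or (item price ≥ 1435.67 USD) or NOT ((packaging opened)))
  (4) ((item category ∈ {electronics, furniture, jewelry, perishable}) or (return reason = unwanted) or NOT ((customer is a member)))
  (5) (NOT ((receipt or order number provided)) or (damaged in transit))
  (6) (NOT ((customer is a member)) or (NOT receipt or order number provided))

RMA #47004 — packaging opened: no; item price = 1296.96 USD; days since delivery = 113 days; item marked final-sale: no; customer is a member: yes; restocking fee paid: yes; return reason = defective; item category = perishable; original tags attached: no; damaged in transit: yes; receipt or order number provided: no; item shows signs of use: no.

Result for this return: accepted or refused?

Atomic conditions:
  original tags attached: no → false
  item marked final-sale: no → false
  days since delivery ≥ 42 days: 113 ≥ 42 is true
  restocking fee paid: yes → true
  damaged in transit: yes → true
  receipt or order number provided: no → false
  item shows signs of use: no → false
  item price ≥ 1435.67 USD: 1296.96 ≥ 1435.67 is false
  packaging opened: no → false
  item category ∈ {electronics, furniture, jewelry, perishable}: perishable is in the set → true
  return reason = unwanted: defective == unwanted is false
  customer is a member: yes → true
  NOT receipt or order number provided: no → true
Combine:
[1.3] NOT true = false
[1] false OR false OR false = false
[2] true OR true OR false = true
[3.3] NOT false = true
[3] false OR false OR true = true
[4.3] NOT true = false
[4] true OR false OR false = true
[5.1] NOT false = true
[5] true OR true = true
[6.1] NOT true = false
[6] false OR true = true
[root] false AND true AND true AND true AND true AND true = false
Overall: false → refused

Refused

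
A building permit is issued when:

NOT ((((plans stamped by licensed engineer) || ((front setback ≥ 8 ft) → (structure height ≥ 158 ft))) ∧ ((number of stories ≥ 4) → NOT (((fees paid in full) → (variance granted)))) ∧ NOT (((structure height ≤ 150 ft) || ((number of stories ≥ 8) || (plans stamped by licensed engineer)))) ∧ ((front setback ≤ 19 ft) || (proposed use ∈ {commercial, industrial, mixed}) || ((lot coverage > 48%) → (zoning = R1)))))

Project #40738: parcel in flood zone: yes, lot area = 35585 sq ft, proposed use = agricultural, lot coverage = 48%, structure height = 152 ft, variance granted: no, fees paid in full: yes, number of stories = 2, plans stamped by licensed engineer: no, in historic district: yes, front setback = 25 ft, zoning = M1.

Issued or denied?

Issued

Atomic conditions:
  plans stamped by licensed engineer: no → false
  front setback ≥ 8 ft: 25 ≥ 8 is true
  structure height ≥ 158 ft: 152 ≥ 158 is false
  number of stories ≥ 4: 2 ≥ 4 is false
  fees paid in full: yes → true
  variance granted: no → false
  structure height ≤ 150 ft: 152 ≤ 150 is false
  number of stories ≥ 8: 2 ≥ 8 is false
  front setback ≤ 19 ft: 25 ≤ 19 is false
  proposed use ∈ {commercial, industrial, mixed}: agricultural is not in the set → false
  lot coverage > 48%: 48 > 48 is false
  zoning = R1: M1 == R1 is false
Combine:
[1.1.2] true → false = false
[1.1] false OR false = false
[1.2.2.1] true → false = false
[1.2.2] NOT false = true
[1.2] false → true (antecedent false ⇒ implication holds) = true
[1.3.1.2] false OR false = false
[1.3.1] false OR false = false
[1.3] NOT false = true
[1.4.3] false → false (antecedent false ⇒ implication holds) = true
[1.4] false OR false OR true = true
[1] false AND true AND true AND true = false
[root] NOT false = true
Overall: true → issued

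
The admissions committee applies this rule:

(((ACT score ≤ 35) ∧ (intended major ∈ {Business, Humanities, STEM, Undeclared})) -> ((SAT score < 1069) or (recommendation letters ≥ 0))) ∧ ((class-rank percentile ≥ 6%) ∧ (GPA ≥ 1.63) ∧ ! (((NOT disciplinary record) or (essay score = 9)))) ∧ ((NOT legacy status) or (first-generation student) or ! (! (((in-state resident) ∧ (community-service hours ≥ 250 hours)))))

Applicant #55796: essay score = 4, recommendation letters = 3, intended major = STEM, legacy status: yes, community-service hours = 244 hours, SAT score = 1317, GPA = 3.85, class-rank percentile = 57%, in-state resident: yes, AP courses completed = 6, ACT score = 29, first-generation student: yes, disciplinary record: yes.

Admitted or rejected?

Admitted

Atomic conditions:
  ACT score ≤ 35: 29 ≤ 35 is true
  intended major ∈ {Business, Humanities, STEM, Undeclared}: STEM is in the set → true
  SAT score < 1069: 1317 < 1069 is false
  recommendation letters ≥ 0: 3 ≥ 0 is true
  class-rank percentile ≥ 6%: 57 ≥ 6 is true
  GPA ≥ 1.63: 3.85 ≥ 1.63 is true
  NOT disciplinary record: yes → false
  essay score = 9: 4 == 9 is false
  NOT legacy status: yes → false
  first-generation student: yes → true
  in-state resident: yes → true
  community-service hours ≥ 250 hours: 244 ≥ 250 is false
Combine:
[1.1] true AND true = true
[1.2] false OR true = true
[1] true → true = true
[2.3.1] false OR false = false
[2.3] NOT false = true
[2] true AND true AND true = true
[3.3.1.1] true AND false = false
[3.3.1] NOT false = true
[3.3] NOT true = false
[3] false OR true OR false = true
[root] true AND true AND true = true
Overall: true → admitted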